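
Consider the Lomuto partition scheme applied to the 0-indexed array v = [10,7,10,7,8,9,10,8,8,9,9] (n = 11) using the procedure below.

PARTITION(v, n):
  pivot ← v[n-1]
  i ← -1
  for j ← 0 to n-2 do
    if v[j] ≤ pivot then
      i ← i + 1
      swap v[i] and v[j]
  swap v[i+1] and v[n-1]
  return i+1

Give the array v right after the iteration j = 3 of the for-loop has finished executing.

[7,7,10,10,8,9,10,8,8,9,9]

pivot = v[10] = 9; i = -1
j=0: v[0]=10 > 9 → no swap
j=1: v[1]=7 ≤ 9 → i=0, swap v[0],v[1] → [7,10,10,7,8,9,10,8,8,9,9]
j=2: v[2]=10 > 9 → no swap
j=3: v[3]=7 ≤ 9 → i=1, swap v[1],v[3] → [7,7,10,10,8,9,10,8,8,9,9]
(after j=3) v = [7,7,10,10,8,9,10,8,8,9,9]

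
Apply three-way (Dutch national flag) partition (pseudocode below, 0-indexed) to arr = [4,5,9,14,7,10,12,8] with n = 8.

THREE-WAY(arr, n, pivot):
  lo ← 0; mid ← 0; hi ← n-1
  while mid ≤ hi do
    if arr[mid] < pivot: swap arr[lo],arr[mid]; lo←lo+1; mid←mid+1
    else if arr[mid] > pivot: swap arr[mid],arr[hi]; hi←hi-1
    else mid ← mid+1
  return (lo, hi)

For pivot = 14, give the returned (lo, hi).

pivot = 14; lo=0, mid=0, hi=7
arr[mid]=4<14: swap arr[0],arr[0]; lo=1,mid=1 → [4,5,9,14,7,10,12,8]
arr[mid]=5<14: swap arr[1],arr[1]; lo=2,mid=2 → [4,5,9,14,7,10,12,8]
arr[mid]=9<14: swap arr[2],arr[2]; lo=3,mid=3 → [4,5,9,14,7,10,12,8]
arr[mid]=14=14: mid=4
arr[mid]=7<14: swap arr[3],arr[4]; lo=4,mid=5 → [4,5,9,7,14,10,12,8]
arr[mid]=10<14: swap arr[4],arr[5]; lo=5,mid=6 → [4,5,9,7,10,14,12,8]
arr[mid]=12<14: swap arr[5],arr[6]; lo=6,mid=7 → [4,5,9,7,10,12,14,8]
arr[mid]=8<14: swap arr[6],arr[7]; lo=7,mid=8 → [4,5,9,7,10,12,8,14]
end: lo=7, hi=7; arr = [4,5,9,7,10,12,8,14]

(7, 7)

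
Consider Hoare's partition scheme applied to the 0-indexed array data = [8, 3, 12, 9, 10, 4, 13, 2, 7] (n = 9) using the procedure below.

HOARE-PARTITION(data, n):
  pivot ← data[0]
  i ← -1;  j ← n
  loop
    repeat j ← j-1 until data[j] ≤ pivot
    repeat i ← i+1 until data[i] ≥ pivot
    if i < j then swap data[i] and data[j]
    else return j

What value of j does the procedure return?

pivot = data[0] = 8; i = -1, j = 9
j→8 (data[8]=7≤8), i→0 (data[0]=8≥8); i<j, swap → [7, 3, 12, 9, 10, 4, 13, 2, 8]
j→7 (data[7]=2≤8), i→2 (data[2]=12≥8); i<j, swap → [7, 3, 2, 9, 10, 4, 13, 12, 8]
j→5 (data[5]=4≤8), i→3 (data[3]=9≥8); i<j, swap → [7, 3, 2, 4, 10, 9, 13, 12, 8]
j→3, i→4; i≥j, return j=3. data = [7, 3, 2, 4, 10, 9, 13, 12, 8]

3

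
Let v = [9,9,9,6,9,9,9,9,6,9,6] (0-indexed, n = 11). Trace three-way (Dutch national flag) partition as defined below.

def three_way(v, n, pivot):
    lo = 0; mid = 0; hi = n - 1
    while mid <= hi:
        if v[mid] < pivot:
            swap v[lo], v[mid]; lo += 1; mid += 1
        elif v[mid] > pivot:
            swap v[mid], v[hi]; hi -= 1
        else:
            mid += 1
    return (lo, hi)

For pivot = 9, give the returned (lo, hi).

(3, 10)

lo=0 mid=0 hi=10
9=9: mid=1
9=9: mid=2
9=9: mid=3
6<9: swap(0,3), lo=1 mid=4 ⇒ [6,9,9,9,9,9,9,9,6,9,6]
9=9: mid=5
9=9: mid=6
9=9: mid=7
9=9: mid=8
6<9: swap(1,8), lo=2 mid=9 ⇒ [6,6,9,9,9,9,9,9,9,9,6]
9=9: mid=10
6<9: swap(2,10), lo=3 mid=11 ⇒ [6,6,6,9,9,9,9,9,9,9,9]
done. lo=3 hi=10; v=[6,6,6,9,9,9,9,9,9,9,9]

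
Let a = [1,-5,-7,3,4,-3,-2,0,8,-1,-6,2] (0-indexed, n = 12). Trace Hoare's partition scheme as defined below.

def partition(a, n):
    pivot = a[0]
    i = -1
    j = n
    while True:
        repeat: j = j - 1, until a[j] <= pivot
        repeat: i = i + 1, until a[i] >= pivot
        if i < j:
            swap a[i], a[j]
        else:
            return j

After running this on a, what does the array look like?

pivot=1
j stops at 10 (-6), i stops at 0 (1); swap ⇒ [-6,-5,-7,3,4,-3,-2,0,8,-1,1,2]
j stops at 9 (-1), i stops at 3 (3); swap ⇒ [-6,-5,-7,-1,4,-3,-2,0,8,3,1,2]
j stops at 7 (0), i stops at 4 (4); swap ⇒ [-6,-5,-7,-1,0,-3,-2,4,8,3,1,2]
j stops at 6, i stops at 7; i≥j ⇒ return 6. a=[-6,-5,-7,-1,0,-3,-2,4,8,3,1,2]

[-6,-5,-7,-1,0,-3,-2,4,8,3,1,2]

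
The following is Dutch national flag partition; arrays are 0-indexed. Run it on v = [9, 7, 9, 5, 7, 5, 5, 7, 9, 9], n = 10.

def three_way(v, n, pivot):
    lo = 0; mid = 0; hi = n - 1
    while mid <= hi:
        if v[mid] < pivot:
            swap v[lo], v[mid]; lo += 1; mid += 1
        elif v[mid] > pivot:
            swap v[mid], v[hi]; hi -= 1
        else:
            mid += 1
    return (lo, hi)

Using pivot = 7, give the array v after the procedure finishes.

[5, 5, 5, 7, 7, 7, 9, 9, 9, 9]

pivot = 7; lo=0, mid=0, hi=9
v[mid]=9>7: swap v[0],v[9]; hi=8 → [9, 7, 9, 5, 7, 5, 5, 7, 9, 9]
v[mid]=9>7: swap v[0],v[8]; hi=7 → [9, 7, 9, 5, 7, 5, 5, 7, 9, 9]
v[mid]=9>7: swap v[0],v[7]; hi=6 → [7, 7, 9, 5, 7, 5, 5, 9, 9, 9]
v[mid]=7=7: mid=1
v[mid]=7=7: mid=2
v[mid]=9>7: swap v[2],v[6]; hi=5 → [7, 7, 5, 5, 7, 5, 9, 9, 9, 9]
v[mid]=5<7: swap v[0],v[2]; lo=1,mid=3 → [5, 7, 7, 5, 7, 5, 9, 9, 9, 9]
v[mid]=5<7: swap v[1],v[3]; lo=2,mid=4 → [5, 5, 7, 7, 7, 5, 9, 9, 9, 9]
v[mid]=7=7: mid=5
v[mid]=5<7: swap v[2],v[5]; lo=3,mid=6 → [5, 5, 5, 7, 7, 7, 9, 9, 9, 9]
end: lo=3, hi=5; v = [5, 5, 5, 7, 7, 7, 9, 9, 9, 9]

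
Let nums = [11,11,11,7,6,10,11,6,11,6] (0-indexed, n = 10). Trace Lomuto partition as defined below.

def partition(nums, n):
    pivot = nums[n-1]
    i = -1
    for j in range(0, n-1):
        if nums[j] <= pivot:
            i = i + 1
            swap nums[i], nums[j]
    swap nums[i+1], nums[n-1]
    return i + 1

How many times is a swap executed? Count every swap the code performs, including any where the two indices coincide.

3

pivot=6, i=-1
j=0: 11>6, skip
j=1: 11>6, skip
j=2: 11>6, skip
j=3: 7>6, skip
j=4: 6≤6, i=0, swap(0,4) ⇒ [6,11,11,7,11,10,11,6,11,6]
j=5: 10>6, skip
j=6: 11>6, skip
j=7: 6≤6, i=1, swap(1,7) ⇒ [6,6,11,7,11,10,11,11,11,6]
j=8: 11>6, skip
swap(2,9) ⇒ [6,6,6,7,11,10,11,11,11,11]; return 2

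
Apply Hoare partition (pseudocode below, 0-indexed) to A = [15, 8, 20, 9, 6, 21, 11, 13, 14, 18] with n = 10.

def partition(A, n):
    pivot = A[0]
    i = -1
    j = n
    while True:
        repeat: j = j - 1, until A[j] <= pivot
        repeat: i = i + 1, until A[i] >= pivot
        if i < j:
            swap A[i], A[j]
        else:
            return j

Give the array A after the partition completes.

pivot=15
j stops at 8 (14), i stops at 0 (15); swap ⇒ [14, 8, 20, 9, 6, 21, 11, 13, 15, 18]
j stops at 7 (13), i stops at 2 (20); swap ⇒ [14, 8, 13, 9, 6, 21, 11, 20, 15, 18]
j stops at 6 (11), i stops at 5 (21); swap ⇒ [14, 8, 13, 9, 6, 11, 21, 20, 15, 18]
j stops at 5, i stops at 6; i≥j ⇒ return 5. A=[14, 8, 13, 9, 6, 11, 21, 20, 15, 18]

[14, 8, 13, 9, 6, 11, 21, 20, 15, 18]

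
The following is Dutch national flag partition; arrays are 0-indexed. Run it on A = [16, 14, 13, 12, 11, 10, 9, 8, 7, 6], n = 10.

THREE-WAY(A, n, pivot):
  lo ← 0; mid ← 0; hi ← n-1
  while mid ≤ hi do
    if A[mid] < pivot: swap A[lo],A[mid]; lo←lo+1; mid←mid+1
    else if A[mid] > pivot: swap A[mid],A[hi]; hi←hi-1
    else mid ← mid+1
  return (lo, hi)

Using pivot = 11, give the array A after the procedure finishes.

[6, 7, 8, 9, 10, 11, 12, 13, 14, 16]

lo=0 mid=0 hi=9
16>11: swap(0,9), hi=8 ⇒ [6, 14, 13, 12, 11, 10, 9, 8, 7, 16]
6<11: swap(0,0), lo=1 mid=1 ⇒ [6, 14, 13, 12, 11, 10, 9, 8, 7, 16]
14>11: swap(1,8), hi=7 ⇒ [6, 7, 13, 12, 11, 10, 9, 8, 14, 16]
7<11: swap(1,1), lo=2 mid=2 ⇒ [6, 7, 13, 12, 11, 10, 9, 8, 14, 16]
13>11: swap(2,7), hi=6 ⇒ [6, 7, 8, 12, 11, 10, 9, 13, 14, 16]
8<11: swap(2,2), lo=3 mid=3 ⇒ [6, 7, 8, 12, 11, 10, 9, 13, 14, 16]
12>11: swap(3,6), hi=5 ⇒ [6, 7, 8, 9, 11, 10, 12, 13, 14, 16]
9<11: swap(3,3), lo=4 mid=4 ⇒ [6, 7, 8, 9, 11, 10, 12, 13, 14, 16]
11=11: mid=5
10<11: swap(4,5), lo=5 mid=6 ⇒ [6, 7, 8, 9, 10, 11, 12, 13, 14, 16]
done. lo=5 hi=5; A=[6, 7, 8, 9, 10, 11, 12, 13, 14, 16]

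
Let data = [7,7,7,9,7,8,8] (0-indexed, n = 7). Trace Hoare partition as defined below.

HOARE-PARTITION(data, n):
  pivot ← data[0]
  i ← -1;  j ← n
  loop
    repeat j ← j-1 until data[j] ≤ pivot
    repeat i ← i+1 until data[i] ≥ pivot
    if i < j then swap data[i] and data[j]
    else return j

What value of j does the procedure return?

1

pivot = data[0] = 7; i = -1, j = 7
j→4 (data[4]=7≤7), i→0 (data[0]=7≥7); i<j, swap → [7,7,7,9,7,8,8]
j→2 (data[2]=7≤7), i→1 (data[1]=7≥7); i<j, swap → [7,7,7,9,7,8,8]
j→1, i→2; i≥j, return j=1. data = [7,7,7,9,7,8,8]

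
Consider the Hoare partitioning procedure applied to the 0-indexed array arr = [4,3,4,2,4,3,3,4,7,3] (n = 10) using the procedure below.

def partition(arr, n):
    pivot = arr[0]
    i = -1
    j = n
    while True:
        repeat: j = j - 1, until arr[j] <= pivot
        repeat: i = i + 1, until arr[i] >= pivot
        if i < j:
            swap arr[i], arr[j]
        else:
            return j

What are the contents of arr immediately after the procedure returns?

pivot=4
j stops at 9 (3), i stops at 0 (4); swap ⇒ [3,3,4,2,4,3,3,4,7,4]
j stops at 7 (4), i stops at 2 (4); swap ⇒ [3,3,4,2,4,3,3,4,7,4]
j stops at 6 (3), i stops at 4 (4); swap ⇒ [3,3,4,2,3,3,4,4,7,4]
j stops at 5, i stops at 6; i≥j ⇒ return 5. arr=[3,3,4,2,3,3,4,4,7,4]

[3,3,4,2,3,3,4,4,7,4]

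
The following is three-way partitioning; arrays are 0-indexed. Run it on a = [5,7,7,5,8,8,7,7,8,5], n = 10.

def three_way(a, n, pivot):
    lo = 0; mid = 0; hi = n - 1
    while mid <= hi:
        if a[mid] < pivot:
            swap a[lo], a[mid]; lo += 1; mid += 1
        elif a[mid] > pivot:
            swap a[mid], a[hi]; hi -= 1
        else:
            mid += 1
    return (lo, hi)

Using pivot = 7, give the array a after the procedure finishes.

[5,5,5,7,7,7,7,8,8,8]

pivot = 7; lo=0, mid=0, hi=9
a[mid]=5<7: swap a[0],a[0]; lo=1,mid=1 → [5,7,7,5,8,8,7,7,8,5]
a[mid]=7=7: mid=2
a[mid]=7=7: mid=3
a[mid]=5<7: swap a[1],a[3]; lo=2,mid=4 → [5,5,7,7,8,8,7,7,8,5]
a[mid]=8>7: swap a[4],a[9]; hi=8 → [5,5,7,7,5,8,7,7,8,8]
a[mid]=5<7: swap a[2],a[4]; lo=3,mid=5 → [5,5,5,7,7,8,7,7,8,8]
a[mid]=8>7: swap a[5],a[8]; hi=7 → [5,5,5,7,7,8,7,7,8,8]
a[mid]=8>7: swap a[5],a[7]; hi=6 → [5,5,5,7,7,7,7,8,8,8]
a[mid]=7=7: mid=6
a[mid]=7=7: mid=7
end: lo=3, hi=6; a = [5,5,5,7,7,7,7,8,8,8]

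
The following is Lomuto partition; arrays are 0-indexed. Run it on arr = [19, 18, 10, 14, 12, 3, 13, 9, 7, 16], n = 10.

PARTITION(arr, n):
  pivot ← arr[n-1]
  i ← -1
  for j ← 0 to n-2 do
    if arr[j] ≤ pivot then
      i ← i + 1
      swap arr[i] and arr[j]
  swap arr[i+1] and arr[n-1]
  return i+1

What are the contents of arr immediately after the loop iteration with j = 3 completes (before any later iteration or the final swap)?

pivot=16, i=-1
j=0: 19>16, skip
j=1: 18>16, skip
j=2: 10≤16, i=0, swap(0,2) ⇒ [10, 18, 19, 14, 12, 3, 13, 9, 7, 16]
j=3: 14≤16, i=1, swap(1,3) ⇒ [10, 14, 19, 18, 12, 3, 13, 9, 7, 16]
(after j=3) arr = [10, 14, 19, 18, 12, 3, 13, 9, 7, 16]

[10, 14, 19, 18, 12, 3, 13, 9, 7, 16]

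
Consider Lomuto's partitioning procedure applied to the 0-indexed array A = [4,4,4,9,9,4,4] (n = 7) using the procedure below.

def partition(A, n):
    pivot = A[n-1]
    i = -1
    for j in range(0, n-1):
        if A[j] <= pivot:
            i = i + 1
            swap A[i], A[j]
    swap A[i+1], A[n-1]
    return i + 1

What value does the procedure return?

4

pivot = A[6] = 4; i = -1
j=0: A[0]=4 ≤ 4 → i=0, swap A[0],A[0] (no change) → [4,4,4,9,9,4,4]
j=1: A[1]=4 ≤ 4 → i=1, swap A[1],A[1] (no change) → [4,4,4,9,9,4,4]
j=2: A[2]=4 ≤ 4 → i=2, swap A[2],A[2] (no change) → [4,4,4,9,9,4,4]
j=3: A[3]=9 > 4 → no swap
j=4: A[4]=9 > 4 → no swap
j=5: A[5]=4 ≤ 4 → i=3, swap A[3],A[5] → [4,4,4,4,9,9,4]
final swap A[4],A[6] → [4,4,4,4,4,9,9]; return 4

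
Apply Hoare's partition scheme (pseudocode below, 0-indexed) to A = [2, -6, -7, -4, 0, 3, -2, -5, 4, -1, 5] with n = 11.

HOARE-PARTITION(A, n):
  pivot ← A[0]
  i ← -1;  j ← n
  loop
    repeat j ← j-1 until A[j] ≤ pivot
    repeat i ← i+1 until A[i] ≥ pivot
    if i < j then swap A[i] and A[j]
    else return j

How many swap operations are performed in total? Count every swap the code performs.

2

pivot = A[0] = 2; i = -1, j = 11
j→9 (A[9]=-1≤2), i→0 (A[0]=2≥2); i<j, swap → [-1, -6, -7, -4, 0, 3, -2, -5, 4, 2, 5]
j→7 (A[7]=-5≤2), i→5 (A[5]=3≥2); i<j, swap → [-1, -6, -7, -4, 0, -5, -2, 3, 4, 2, 5]
j→6, i→7; i≥j, return j=6. A = [-1, -6, -7, -4, 0, -5, -2, 3, 4, 2, 5]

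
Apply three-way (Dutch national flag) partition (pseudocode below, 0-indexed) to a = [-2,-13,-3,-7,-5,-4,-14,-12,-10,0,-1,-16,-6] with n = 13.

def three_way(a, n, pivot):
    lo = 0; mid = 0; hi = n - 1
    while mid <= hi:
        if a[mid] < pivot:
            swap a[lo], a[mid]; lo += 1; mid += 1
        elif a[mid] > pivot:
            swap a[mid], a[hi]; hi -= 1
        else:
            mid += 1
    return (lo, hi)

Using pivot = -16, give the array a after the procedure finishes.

pivot = -16; lo=0, mid=0, hi=12
a[mid]=-2>-16: swap a[0],a[12]; hi=11 → [-6,-13,-3,-7,-5,-4,-14,-12,-10,0,-1,-16,-2]
a[mid]=-6>-16: swap a[0],a[11]; hi=10 → [-16,-13,-3,-7,-5,-4,-14,-12,-10,0,-1,-6,-2]
a[mid]=-16=-16: mid=1
a[mid]=-13>-16: swap a[1],a[10]; hi=9 → [-16,-1,-3,-7,-5,-4,-14,-12,-10,0,-13,-6,-2]
a[mid]=-1>-16: swap a[1],a[9]; hi=8 → [-16,0,-3,-7,-5,-4,-14,-12,-10,-1,-13,-6,-2]
a[mid]=0>-16: swap a[1],a[8]; hi=7 → [-16,-10,-3,-7,-5,-4,-14,-12,0,-1,-13,-6,-2]
a[mid]=-10>-16: swap a[1],a[7]; hi=6 → [-16,-12,-3,-7,-5,-4,-14,-10,0,-1,-13,-6,-2]
a[mid]=-12>-16: swap a[1],a[6]; hi=5 → [-16,-14,-3,-7,-5,-4,-12,-10,0,-1,-13,-6,-2]
a[mid]=-14>-16: swap a[1],a[5]; hi=4 → [-16,-4,-3,-7,-5,-14,-12,-10,0,-1,-13,-6,-2]
a[mid]=-4>-16: swap a[1],a[4]; hi=3 → [-16,-5,-3,-7,-4,-14,-12,-10,0,-1,-13,-6,-2]
a[mid]=-5>-16: swap a[1],a[3]; hi=2 → [-16,-7,-3,-5,-4,-14,-12,-10,0,-1,-13,-6,-2]
a[mid]=-7>-16: swap a[1],a[2]; hi=1 → [-16,-3,-7,-5,-4,-14,-12,-10,0,-1,-13,-6,-2]
a[mid]=-3>-16: swap a[1],a[1]; hi=0 → [-16,-3,-7,-5,-4,-14,-12,-10,0,-1,-13,-6,-2]
end: lo=0, hi=0; a = [-16,-3,-7,-5,-4,-14,-12,-10,0,-1,-13,-6,-2]

[-16,-3,-7,-5,-4,-14,-12,-10,0,-1,-13,-6,-2]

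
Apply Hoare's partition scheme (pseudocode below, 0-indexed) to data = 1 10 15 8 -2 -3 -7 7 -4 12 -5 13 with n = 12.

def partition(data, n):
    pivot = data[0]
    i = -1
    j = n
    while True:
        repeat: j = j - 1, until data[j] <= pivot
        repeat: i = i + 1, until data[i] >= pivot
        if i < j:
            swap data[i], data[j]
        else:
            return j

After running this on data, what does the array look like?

-5 -4 -7 -3 -2 8 15 7 10 12 1 13

pivot = data[0] = 1; i = -1, j = 12
j→10 (data[10]=-5≤1), i→0 (data[0]=1≥1); i<j, swap → -5 10 15 8 -2 -3 -7 7 -4 12 1 13
j→8 (data[8]=-4≤1), i→1 (data[1]=10≥1); i<j, swap → -5 -4 15 8 -2 -3 -7 7 10 12 1 13
j→6 (data[6]=-7≤1), i→2 (data[2]=15≥1); i<j, swap → -5 -4 -7 8 -2 -3 15 7 10 12 1 13
j→5 (data[5]=-3≤1), i→3 (data[3]=8≥1); i<j, swap → -5 -4 -7 -3 -2 8 15 7 10 12 1 13
j→4, i→5; i≥j, return j=4. data = -5 -4 -7 -3 -2 8 15 7 10 12 1 13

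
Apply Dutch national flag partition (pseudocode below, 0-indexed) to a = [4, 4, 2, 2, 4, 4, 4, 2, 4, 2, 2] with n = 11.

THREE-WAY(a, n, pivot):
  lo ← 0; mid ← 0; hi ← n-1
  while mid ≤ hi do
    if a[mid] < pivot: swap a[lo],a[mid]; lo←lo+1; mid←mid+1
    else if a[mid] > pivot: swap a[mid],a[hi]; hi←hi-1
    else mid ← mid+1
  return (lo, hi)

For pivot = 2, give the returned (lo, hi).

pivot = 2; lo=0, mid=0, hi=10
a[mid]=4>2: swap a[0],a[10]; hi=9 → [2, 4, 2, 2, 4, 4, 4, 2, 4, 2, 4]
a[mid]=2=2: mid=1
a[mid]=4>2: swap a[1],a[9]; hi=8 → [2, 2, 2, 2, 4, 4, 4, 2, 4, 4, 4]
a[mid]=2=2: mid=2
a[mid]=2=2: mid=3
a[mid]=2=2: mid=4
a[mid]=4>2: swap a[4],a[8]; hi=7 → [2, 2, 2, 2, 4, 4, 4, 2, 4, 4, 4]
a[mid]=4>2: swap a[4],a[7]; hi=6 → [2, 2, 2, 2, 2, 4, 4, 4, 4, 4, 4]
a[mid]=2=2: mid=5
a[mid]=4>2: swap a[5],a[6]; hi=5 → [2, 2, 2, 2, 2, 4, 4, 4, 4, 4, 4]
a[mid]=4>2: swap a[5],a[5]; hi=4 → [2, 2, 2, 2, 2, 4, 4, 4, 4, 4, 4]
end: lo=0, hi=4; a = [2, 2, 2, 2, 2, 4, 4, 4, 4, 4, 4]

(0, 4)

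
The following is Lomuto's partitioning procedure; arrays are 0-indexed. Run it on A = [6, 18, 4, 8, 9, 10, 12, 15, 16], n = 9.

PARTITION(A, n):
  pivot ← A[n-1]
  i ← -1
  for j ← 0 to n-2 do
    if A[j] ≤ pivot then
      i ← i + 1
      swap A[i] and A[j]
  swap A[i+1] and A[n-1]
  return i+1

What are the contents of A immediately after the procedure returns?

[6, 4, 8, 9, 10, 12, 15, 16, 18]

pivot = A[8] = 16; i = -1
j=0: A[0]=6 ≤ 16 → i=0, swap A[0],A[0] (no change) → [6, 18, 4, 8, 9, 10, 12, 15, 16]
j=1: A[1]=18 > 16 → no swap
j=2: A[2]=4 ≤ 16 → i=1, swap A[1],A[2] → [6, 4, 18, 8, 9, 10, 12, 15, 16]
j=3: A[3]=8 ≤ 16 → i=2, swap A[2],A[3] → [6, 4, 8, 18, 9, 10, 12, 15, 16]
j=4: A[4]=9 ≤ 16 → i=3, swap A[3],A[4] → [6, 4, 8, 9, 18, 10, 12, 15, 16]
j=5: A[5]=10 ≤ 16 → i=4, swap A[4],A[5] → [6, 4, 8, 9, 10, 18, 12, 15, 16]
j=6: A[6]=12 ≤ 16 → i=5, swap A[5],A[6] → [6, 4, 8, 9, 10, 12, 18, 15, 16]
j=7: A[7]=15 ≤ 16 → i=6, swap A[6],A[7] → [6, 4, 8, 9, 10, 12, 15, 18, 16]
final swap A[7],A[8] → [6, 4, 8, 9, 10, 12, 15, 16, 18]; return 7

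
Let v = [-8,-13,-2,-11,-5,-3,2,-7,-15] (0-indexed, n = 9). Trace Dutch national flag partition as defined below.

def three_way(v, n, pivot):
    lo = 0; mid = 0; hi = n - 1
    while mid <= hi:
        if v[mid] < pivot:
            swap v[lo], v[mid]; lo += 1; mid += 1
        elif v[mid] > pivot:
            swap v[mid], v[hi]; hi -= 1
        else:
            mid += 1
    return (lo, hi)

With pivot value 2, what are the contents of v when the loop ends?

pivot = 2; lo=0, mid=0, hi=8
v[mid]=-8<2: swap v[0],v[0]; lo=1,mid=1 → [-8,-13,-2,-11,-5,-3,2,-7,-15]
v[mid]=-13<2: swap v[1],v[1]; lo=2,mid=2 → [-8,-13,-2,-11,-5,-3,2,-7,-15]
v[mid]=-2<2: swap v[2],v[2]; lo=3,mid=3 → [-8,-13,-2,-11,-5,-3,2,-7,-15]
v[mid]=-11<2: swap v[3],v[3]; lo=4,mid=4 → [-8,-13,-2,-11,-5,-3,2,-7,-15]
v[mid]=-5<2: swap v[4],v[4]; lo=5,mid=5 → [-8,-13,-2,-11,-5,-3,2,-7,-15]
v[mid]=-3<2: swap v[5],v[5]; lo=6,mid=6 → [-8,-13,-2,-11,-5,-3,2,-7,-15]
v[mid]=2=2: mid=7
v[mid]=-7<2: swap v[6],v[7]; lo=7,mid=8 → [-8,-13,-2,-11,-5,-3,-7,2,-15]
v[mid]=-15<2: swap v[7],v[8]; lo=8,mid=9 → [-8,-13,-2,-11,-5,-3,-7,-15,2]
end: lo=8, hi=8; v = [-8,-13,-2,-11,-5,-3,-7,-15,2]

[-8,-13,-2,-11,-5,-3,-7,-15,2]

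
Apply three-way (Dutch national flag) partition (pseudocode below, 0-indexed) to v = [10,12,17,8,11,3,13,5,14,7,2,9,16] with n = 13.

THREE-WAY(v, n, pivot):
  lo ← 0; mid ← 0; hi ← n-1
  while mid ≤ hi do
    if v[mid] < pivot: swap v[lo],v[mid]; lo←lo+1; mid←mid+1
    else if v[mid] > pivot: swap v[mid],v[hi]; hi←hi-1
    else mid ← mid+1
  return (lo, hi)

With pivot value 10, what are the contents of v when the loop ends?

[9,2,8,7,3,5,10,14,13,11,17,16,12]

lo=0 mid=0 hi=12
10=10: mid=1
12>10: swap(1,12), hi=11 ⇒ [10,16,17,8,11,3,13,5,14,7,2,9,12]
16>10: swap(1,11), hi=10 ⇒ [10,9,17,8,11,3,13,5,14,7,2,16,12]
9<10: swap(0,1), lo=1 mid=2 ⇒ [9,10,17,8,11,3,13,5,14,7,2,16,12]
17>10: swap(2,10), hi=9 ⇒ [9,10,2,8,11,3,13,5,14,7,17,16,12]
2<10: swap(1,2), lo=2 mid=3 ⇒ [9,2,10,8,11,3,13,5,14,7,17,16,12]
8<10: swap(2,3), lo=3 mid=4 ⇒ [9,2,8,10,11,3,13,5,14,7,17,16,12]
11>10: swap(4,9), hi=8 ⇒ [9,2,8,10,7,3,13,5,14,11,17,16,12]
7<10: swap(3,4), lo=4 mid=5 ⇒ [9,2,8,7,10,3,13,5,14,11,17,16,12]
3<10: swap(4,5), lo=5 mid=6 ⇒ [9,2,8,7,3,10,13,5,14,11,17,16,12]
13>10: swap(6,8), hi=7 ⇒ [9,2,8,7,3,10,14,5,13,11,17,16,12]
14>10: swap(6,7), hi=6 ⇒ [9,2,8,7,3,10,5,14,13,11,17,16,12]
5<10: swap(5,6), lo=6 mid=7 ⇒ [9,2,8,7,3,5,10,14,13,11,17,16,12]
done. lo=6 hi=6; v=[9,2,8,7,3,5,10,14,13,11,17,16,12]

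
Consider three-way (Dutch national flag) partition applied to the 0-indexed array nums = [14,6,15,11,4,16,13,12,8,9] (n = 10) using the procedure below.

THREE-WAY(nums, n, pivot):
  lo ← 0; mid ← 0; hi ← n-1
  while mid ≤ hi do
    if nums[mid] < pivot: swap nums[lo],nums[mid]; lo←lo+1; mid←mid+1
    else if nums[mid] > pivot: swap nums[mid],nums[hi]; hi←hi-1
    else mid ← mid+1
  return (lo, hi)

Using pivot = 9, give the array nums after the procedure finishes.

[6,8,4,9,16,13,12,11,15,14]

lo=0 mid=0 hi=9
14>9: swap(0,9), hi=8 ⇒ [9,6,15,11,4,16,13,12,8,14]
9=9: mid=1
6<9: swap(0,1), lo=1 mid=2 ⇒ [6,9,15,11,4,16,13,12,8,14]
15>9: swap(2,8), hi=7 ⇒ [6,9,8,11,4,16,13,12,15,14]
8<9: swap(1,2), lo=2 mid=3 ⇒ [6,8,9,11,4,16,13,12,15,14]
11>9: swap(3,7), hi=6 ⇒ [6,8,9,12,4,16,13,11,15,14]
12>9: swap(3,6), hi=5 ⇒ [6,8,9,13,4,16,12,11,15,14]
13>9: swap(3,5), hi=4 ⇒ [6,8,9,16,4,13,12,11,15,14]
16>9: swap(3,4), hi=3 ⇒ [6,8,9,4,16,13,12,11,15,14]
4<9: swap(2,3), lo=3 mid=4 ⇒ [6,8,4,9,16,13,12,11,15,14]
done. lo=3 hi=3; nums=[6,8,4,9,16,13,12,11,15,14]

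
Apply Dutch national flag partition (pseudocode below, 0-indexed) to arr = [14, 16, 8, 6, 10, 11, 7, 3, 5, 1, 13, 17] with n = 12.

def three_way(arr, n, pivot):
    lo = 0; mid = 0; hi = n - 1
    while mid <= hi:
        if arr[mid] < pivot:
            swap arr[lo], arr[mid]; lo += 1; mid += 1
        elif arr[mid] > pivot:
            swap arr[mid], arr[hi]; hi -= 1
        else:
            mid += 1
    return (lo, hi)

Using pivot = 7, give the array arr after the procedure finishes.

[1, 5, 3, 6, 7, 11, 10, 8, 16, 13, 17, 14]

lo=0 mid=0 hi=11
14>7: swap(0,11), hi=10 ⇒ [17, 16, 8, 6, 10, 11, 7, 3, 5, 1, 13, 14]
17>7: swap(0,10), hi=9 ⇒ [13, 16, 8, 6, 10, 11, 7, 3, 5, 1, 17, 14]
13>7: swap(0,9), hi=8 ⇒ [1, 16, 8, 6, 10, 11, 7, 3, 5, 13, 17, 14]
1<7: swap(0,0), lo=1 mid=1 ⇒ [1, 16, 8, 6, 10, 11, 7, 3, 5, 13, 17, 14]
16>7: swap(1,8), hi=7 ⇒ [1, 5, 8, 6, 10, 11, 7, 3, 16, 13, 17, 14]
5<7: swap(1,1), lo=2 mid=2 ⇒ [1, 5, 8, 6, 10, 11, 7, 3, 16, 13, 17, 14]
8>7: swap(2,7), hi=6 ⇒ [1, 5, 3, 6, 10, 11, 7, 8, 16, 13, 17, 14]
3<7: swap(2,2), lo=3 mid=3 ⇒ [1, 5, 3, 6, 10, 11, 7, 8, 16, 13, 17, 14]
6<7: swap(3,3), lo=4 mid=4 ⇒ [1, 5, 3, 6, 10, 11, 7, 8, 16, 13, 17, 14]
10>7: swap(4,6), hi=5 ⇒ [1, 5, 3, 6, 7, 11, 10, 8, 16, 13, 17, 14]
7=7: mid=5
11>7: swap(5,5), hi=4 ⇒ [1, 5, 3, 6, 7, 11, 10, 8, 16, 13, 17, 14]
done. lo=4 hi=4; arr=[1, 5, 3, 6, 7, 11, 10, 8, 16, 13, 17, 14]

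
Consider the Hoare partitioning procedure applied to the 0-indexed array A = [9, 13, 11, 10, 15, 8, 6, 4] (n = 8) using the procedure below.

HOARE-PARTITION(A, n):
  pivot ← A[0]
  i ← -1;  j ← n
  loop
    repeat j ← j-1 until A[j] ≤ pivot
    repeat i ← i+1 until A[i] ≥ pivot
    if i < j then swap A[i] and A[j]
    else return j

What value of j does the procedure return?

2

pivot = A[0] = 9; i = -1, j = 8
j→7 (A[7]=4≤9), i→0 (A[0]=9≥9); i<j, swap → [4, 13, 11, 10, 15, 8, 6, 9]
j→6 (A[6]=6≤9), i→1 (A[1]=13≥9); i<j, swap → [4, 6, 11, 10, 15, 8, 13, 9]
j→5 (A[5]=8≤9), i→2 (A[2]=11≥9); i<j, swap → [4, 6, 8, 10, 15, 11, 13, 9]
j→2, i→3; i≥j, return j=2. A = [4, 6, 8, 10, 15, 11, 13, 9]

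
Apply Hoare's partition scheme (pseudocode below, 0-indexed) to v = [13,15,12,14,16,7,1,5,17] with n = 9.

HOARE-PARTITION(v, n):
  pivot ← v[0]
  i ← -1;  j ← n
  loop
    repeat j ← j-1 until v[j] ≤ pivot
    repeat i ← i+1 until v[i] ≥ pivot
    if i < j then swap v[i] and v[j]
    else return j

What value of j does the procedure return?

3

pivot = v[0] = 13; i = -1, j = 9
j→7 (v[7]=5≤13), i→0 (v[0]=13≥13); i<j, swap → [5,15,12,14,16,7,1,13,17]
j→6 (v[6]=1≤13), i→1 (v[1]=15≥13); i<j, swap → [5,1,12,14,16,7,15,13,17]
j→5 (v[5]=7≤13), i→3 (v[3]=14≥13); i<j, swap → [5,1,12,7,16,14,15,13,17]
j→3, i→4; i≥j, return j=3. v = [5,1,12,7,16,14,15,13,17]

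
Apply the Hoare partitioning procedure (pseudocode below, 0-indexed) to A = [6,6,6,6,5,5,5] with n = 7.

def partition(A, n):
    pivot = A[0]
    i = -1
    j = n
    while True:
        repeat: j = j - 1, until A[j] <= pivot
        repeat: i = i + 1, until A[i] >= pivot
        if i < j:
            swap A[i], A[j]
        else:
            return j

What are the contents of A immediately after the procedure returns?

pivot = A[0] = 6; i = -1, j = 7
j→6 (A[6]=5≤6), i→0 (A[0]=6≥6); i<j, swap → [5,6,6,6,5,5,6]
j→5 (A[5]=5≤6), i→1 (A[1]=6≥6); i<j, swap → [5,5,6,6,5,6,6]
j→4 (A[4]=5≤6), i→2 (A[2]=6≥6); i<j, swap → [5,5,5,6,6,6,6]
j→3, i→3; i≥j, return j=3. A = [5,5,5,6,6,6,6]

[5,5,5,6,6,6,6]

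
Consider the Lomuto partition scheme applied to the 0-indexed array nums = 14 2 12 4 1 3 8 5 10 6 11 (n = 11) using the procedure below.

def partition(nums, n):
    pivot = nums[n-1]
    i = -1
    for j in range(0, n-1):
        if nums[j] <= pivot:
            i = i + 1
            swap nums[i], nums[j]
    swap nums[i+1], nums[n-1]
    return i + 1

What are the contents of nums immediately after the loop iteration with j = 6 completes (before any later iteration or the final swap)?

2 4 1 3 8 14 12 5 10 6 11

pivot=11, i=-1
j=0: 14>11, skip
j=1: 2≤11, i=0, swap(0,1) ⇒ 2 14 12 4 1 3 8 5 10 6 11
j=2: 12>11, skip
j=3: 4≤11, i=1, swap(1,3) ⇒ 2 4 12 14 1 3 8 5 10 6 11
j=4: 1≤11, i=2, swap(2,4) ⇒ 2 4 1 14 12 3 8 5 10 6 11
j=5: 3≤11, i=3, swap(3,5) ⇒ 2 4 1 3 12 14 8 5 10 6 11
j=6: 8≤11, i=4, swap(4,6) ⇒ 2 4 1 3 8 14 12 5 10 6 11
(after j=6) nums = 2 4 1 3 8 14 12 5 10 6 11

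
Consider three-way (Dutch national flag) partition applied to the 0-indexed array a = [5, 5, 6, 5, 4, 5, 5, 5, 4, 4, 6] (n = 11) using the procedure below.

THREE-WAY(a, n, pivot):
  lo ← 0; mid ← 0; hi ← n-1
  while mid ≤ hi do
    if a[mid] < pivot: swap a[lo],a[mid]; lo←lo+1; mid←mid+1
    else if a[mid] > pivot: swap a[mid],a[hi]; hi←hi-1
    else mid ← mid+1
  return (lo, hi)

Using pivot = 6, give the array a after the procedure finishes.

[5, 5, 5, 4, 5, 5, 5, 4, 4, 6, 6]

pivot = 6; lo=0, mid=0, hi=10
a[mid]=5<6: swap a[0],a[0]; lo=1,mid=1 → [5, 5, 6, 5, 4, 5, 5, 5, 4, 4, 6]
a[mid]=5<6: swap a[1],a[1]; lo=2,mid=2 → [5, 5, 6, 5, 4, 5, 5, 5, 4, 4, 6]
a[mid]=6=6: mid=3
a[mid]=5<6: swap a[2],a[3]; lo=3,mid=4 → [5, 5, 5, 6, 4, 5, 5, 5, 4, 4, 6]
a[mid]=4<6: swap a[3],a[4]; lo=4,mid=5 → [5, 5, 5, 4, 6, 5, 5, 5, 4, 4, 6]
a[mid]=5<6: swap a[4],a[5]; lo=5,mid=6 → [5, 5, 5, 4, 5, 6, 5, 5, 4, 4, 6]
a[mid]=5<6: swap a[5],a[6]; lo=6,mid=7 → [5, 5, 5, 4, 5, 5, 6, 5, 4, 4, 6]
a[mid]=5<6: swap a[6],a[7]; lo=7,mid=8 → [5, 5, 5, 4, 5, 5, 5, 6, 4, 4, 6]
a[mid]=4<6: swap a[7],a[8]; lo=8,mid=9 → [5, 5, 5, 4, 5, 5, 5, 4, 6, 4, 6]
a[mid]=4<6: swap a[8],a[9]; lo=9,mid=10 → [5, 5, 5, 4, 5, 5, 5, 4, 4, 6, 6]
a[mid]=6=6: mid=11
end: lo=9, hi=10; a = [5, 5, 5, 4, 5, 5, 5, 4, 4, 6, 6]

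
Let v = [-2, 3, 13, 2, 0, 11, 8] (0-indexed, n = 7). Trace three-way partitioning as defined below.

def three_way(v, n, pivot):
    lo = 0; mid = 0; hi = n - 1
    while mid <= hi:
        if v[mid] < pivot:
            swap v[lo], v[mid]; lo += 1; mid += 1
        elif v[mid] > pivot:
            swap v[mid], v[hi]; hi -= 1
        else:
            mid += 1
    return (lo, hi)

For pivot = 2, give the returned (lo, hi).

pivot = 2; lo=0, mid=0, hi=6
v[mid]=-2<2: swap v[0],v[0]; lo=1,mid=1 → [-2, 3, 13, 2, 0, 11, 8]
v[mid]=3>2: swap v[1],v[6]; hi=5 → [-2, 8, 13, 2, 0, 11, 3]
v[mid]=8>2: swap v[1],v[5]; hi=4 → [-2, 11, 13, 2, 0, 8, 3]
v[mid]=11>2: swap v[1],v[4]; hi=3 → [-2, 0, 13, 2, 11, 8, 3]
v[mid]=0<2: swap v[1],v[1]; lo=2,mid=2 → [-2, 0, 13, 2, 11, 8, 3]
v[mid]=13>2: swap v[2],v[3]; hi=2 → [-2, 0, 2, 13, 11, 8, 3]
v[mid]=2=2: mid=3
end: lo=2, hi=2; v = [-2, 0, 2, 13, 11, 8, 3]

(2, 2)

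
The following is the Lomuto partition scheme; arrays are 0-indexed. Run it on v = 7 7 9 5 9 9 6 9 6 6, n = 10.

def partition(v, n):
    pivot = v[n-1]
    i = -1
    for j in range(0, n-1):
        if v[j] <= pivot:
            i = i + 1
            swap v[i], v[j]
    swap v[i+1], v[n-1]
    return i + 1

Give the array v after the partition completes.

pivot=6, i=-1
j=0: 7>6, skip
j=1: 7>6, skip
j=2: 9>6, skip
j=3: 5≤6, i=0, swap(0,3) ⇒ 5 7 9 7 9 9 6 9 6 6
j=4: 9>6, skip
j=5: 9>6, skip
j=6: 6≤6, i=1, swap(1,6) ⇒ 5 6 9 7 9 9 7 9 6 6
j=7: 9>6, skip
j=8: 6≤6, i=2, swap(2,8) ⇒ 5 6 6 7 9 9 7 9 9 6
swap(3,9) ⇒ 5 6 6 6 9 9 7 9 9 7; return 3

5 6 6 6 9 9 7 9 9 7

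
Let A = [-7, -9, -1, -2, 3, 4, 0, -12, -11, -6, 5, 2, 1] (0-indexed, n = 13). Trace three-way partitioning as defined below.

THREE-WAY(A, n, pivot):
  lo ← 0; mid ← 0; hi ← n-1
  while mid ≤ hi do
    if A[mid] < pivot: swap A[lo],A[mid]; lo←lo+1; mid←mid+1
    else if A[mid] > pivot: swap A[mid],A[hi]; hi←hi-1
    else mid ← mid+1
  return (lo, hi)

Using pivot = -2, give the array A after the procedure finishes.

[-7, -9, -6, -11, -12, -2, 0, 4, 3, 5, 2, 1, -1]

lo=0 mid=0 hi=12
-7<-2: swap(0,0), lo=1 mid=1 ⇒ [-7, -9, -1, -2, 3, 4, 0, -12, -11, -6, 5, 2, 1]
-9<-2: swap(1,1), lo=2 mid=2 ⇒ [-7, -9, -1, -2, 3, 4, 0, -12, -11, -6, 5, 2, 1]
-1>-2: swap(2,12), hi=11 ⇒ [-7, -9, 1, -2, 3, 4, 0, -12, -11, -6, 5, 2, -1]
1>-2: swap(2,11), hi=10 ⇒ [-7, -9, 2, -2, 3, 4, 0, -12, -11, -6, 5, 1, -1]
2>-2: swap(2,10), hi=9 ⇒ [-7, -9, 5, -2, 3, 4, 0, -12, -11, -6, 2, 1, -1]
5>-2: swap(2,9), hi=8 ⇒ [-7, -9, -6, -2, 3, 4, 0, -12, -11, 5, 2, 1, -1]
-6<-2: swap(2,2), lo=3 mid=3 ⇒ [-7, -9, -6, -2, 3, 4, 0, -12, -11, 5, 2, 1, -1]
-2=-2: mid=4
3>-2: swap(4,8), hi=7 ⇒ [-7, -9, -6, -2, -11, 4, 0, -12, 3, 5, 2, 1, -1]
-11<-2: swap(3,4), lo=4 mid=5 ⇒ [-7, -9, -6, -11, -2, 4, 0, -12, 3, 5, 2, 1, -1]
4>-2: swap(5,7), hi=6 ⇒ [-7, -9, -6, -11, -2, -12, 0, 4, 3, 5, 2, 1, -1]
-12<-2: swap(4,5), lo=5 mid=6 ⇒ [-7, -9, -6, -11, -12, -2, 0, 4, 3, 5, 2, 1, -1]
0>-2: swap(6,6), hi=5 ⇒ [-7, -9, -6, -11, -12, -2, 0, 4, 3, 5, 2, 1, -1]
done. lo=5 hi=5; A=[-7, -9, -6, -11, -12, -2, 0, 4, 3, 5, 2, 1, -1]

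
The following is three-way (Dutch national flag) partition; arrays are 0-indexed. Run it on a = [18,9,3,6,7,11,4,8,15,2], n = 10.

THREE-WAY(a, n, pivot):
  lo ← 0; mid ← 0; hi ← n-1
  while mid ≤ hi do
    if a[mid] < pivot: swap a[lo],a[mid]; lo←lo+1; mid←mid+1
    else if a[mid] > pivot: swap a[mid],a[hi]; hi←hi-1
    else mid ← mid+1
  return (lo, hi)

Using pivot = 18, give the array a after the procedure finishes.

pivot = 18; lo=0, mid=0, hi=9
a[mid]=18=18: mid=1
a[mid]=9<18: swap a[0],a[1]; lo=1,mid=2 → [9,18,3,6,7,11,4,8,15,2]
a[mid]=3<18: swap a[1],a[2]; lo=2,mid=3 → [9,3,18,6,7,11,4,8,15,2]
a[mid]=6<18: swap a[2],a[3]; lo=3,mid=4 → [9,3,6,18,7,11,4,8,15,2]
a[mid]=7<18: swap a[3],a[4]; lo=4,mid=5 → [9,3,6,7,18,11,4,8,15,2]
a[mid]=11<18: swap a[4],a[5]; lo=5,mid=6 → [9,3,6,7,11,18,4,8,15,2]
a[mid]=4<18: swap a[5],a[6]; lo=6,mid=7 → [9,3,6,7,11,4,18,8,15,2]
a[mid]=8<18: swap a[6],a[7]; lo=7,mid=8 → [9,3,6,7,11,4,8,18,15,2]
a[mid]=15<18: swap a[7],a[8]; lo=8,mid=9 → [9,3,6,7,11,4,8,15,18,2]
a[mid]=2<18: swap a[8],a[9]; lo=9,mid=10 → [9,3,6,7,11,4,8,15,2,18]
end: lo=9, hi=9; a = [9,3,6,7,11,4,8,15,2,18]

[9,3,6,7,11,4,8,15,2,18]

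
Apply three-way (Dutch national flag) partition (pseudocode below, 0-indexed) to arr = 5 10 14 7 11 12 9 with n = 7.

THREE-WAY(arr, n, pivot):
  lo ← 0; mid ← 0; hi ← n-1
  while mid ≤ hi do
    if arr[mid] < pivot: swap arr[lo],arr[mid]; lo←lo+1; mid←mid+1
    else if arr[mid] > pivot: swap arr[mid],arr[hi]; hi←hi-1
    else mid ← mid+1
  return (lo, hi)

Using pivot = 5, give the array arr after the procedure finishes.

5 14 7 11 12 9 10

lo=0 mid=0 hi=6
5=5: mid=1
10>5: swap(1,6), hi=5 ⇒ 5 9 14 7 11 12 10
9>5: swap(1,5), hi=4 ⇒ 5 12 14 7 11 9 10
12>5: swap(1,4), hi=3 ⇒ 5 11 14 7 12 9 10
11>5: swap(1,3), hi=2 ⇒ 5 7 14 11 12 9 10
7>5: swap(1,2), hi=1 ⇒ 5 14 7 11 12 9 10
14>5: swap(1,1), hi=0 ⇒ 5 14 7 11 12 9 10
done. lo=0 hi=0; arr=5 14 7 11 12 9 10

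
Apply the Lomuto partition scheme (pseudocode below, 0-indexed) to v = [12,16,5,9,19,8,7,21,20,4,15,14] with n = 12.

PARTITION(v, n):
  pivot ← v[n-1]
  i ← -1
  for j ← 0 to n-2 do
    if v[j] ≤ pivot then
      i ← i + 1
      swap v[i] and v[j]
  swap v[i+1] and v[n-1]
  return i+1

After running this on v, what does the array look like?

pivot=14, i=-1
j=0: 12≤14, i=0, swap(0,0) ⇒ [12,16,5,9,19,8,7,21,20,4,15,14]
j=1: 16>14, skip
j=2: 5≤14, i=1, swap(1,2) ⇒ [12,5,16,9,19,8,7,21,20,4,15,14]
j=3: 9≤14, i=2, swap(2,3) ⇒ [12,5,9,16,19,8,7,21,20,4,15,14]
j=4: 19>14, skip
j=5: 8≤14, i=3, swap(3,5) ⇒ [12,5,9,8,19,16,7,21,20,4,15,14]
j=6: 7≤14, i=4, swap(4,6) ⇒ [12,5,9,8,7,16,19,21,20,4,15,14]
j=7: 21>14, skip
j=8: 20>14, skip
j=9: 4≤14, i=5, swap(5,9) ⇒ [12,5,9,8,7,4,19,21,20,16,15,14]
j=10: 15>14, skip
swap(6,11) ⇒ [12,5,9,8,7,4,14,21,20,16,15,19]; return 6

[12,5,9,8,7,4,14,21,20,16,15,19]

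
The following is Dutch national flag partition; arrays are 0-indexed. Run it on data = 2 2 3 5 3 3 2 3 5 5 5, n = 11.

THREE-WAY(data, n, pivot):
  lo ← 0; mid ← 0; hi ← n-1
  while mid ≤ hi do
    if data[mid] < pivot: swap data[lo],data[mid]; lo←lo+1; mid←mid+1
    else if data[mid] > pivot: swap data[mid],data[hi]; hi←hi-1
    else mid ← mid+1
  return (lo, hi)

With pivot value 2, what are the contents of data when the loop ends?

2 2 2 3 3 5 3 5 5 5 3

pivot = 2; lo=0, mid=0, hi=10
data[mid]=2=2: mid=1
data[mid]=2=2: mid=2
data[mid]=3>2: swap data[2],data[10]; hi=9 → 2 2 5 5 3 3 2 3 5 5 3
data[mid]=5>2: swap data[2],data[9]; hi=8 → 2 2 5 5 3 3 2 3 5 5 3
data[mid]=5>2: swap data[2],data[8]; hi=7 → 2 2 5 5 3 3 2 3 5 5 3
data[mid]=5>2: swap data[2],data[7]; hi=6 → 2 2 3 5 3 3 2 5 5 5 3
data[mid]=3>2: swap data[2],data[6]; hi=5 → 2 2 2 5 3 3 3 5 5 5 3
data[mid]=2=2: mid=3
data[mid]=5>2: swap data[3],data[5]; hi=4 → 2 2 2 3 3 5 3 5 5 5 3
data[mid]=3>2: swap data[3],data[4]; hi=3 → 2 2 2 3 3 5 3 5 5 5 3
data[mid]=3>2: swap data[3],data[3]; hi=2 → 2 2 2 3 3 5 3 5 5 5 3
end: lo=0, hi=2; data = 2 2 2 3 3 5 3 5 5 5 3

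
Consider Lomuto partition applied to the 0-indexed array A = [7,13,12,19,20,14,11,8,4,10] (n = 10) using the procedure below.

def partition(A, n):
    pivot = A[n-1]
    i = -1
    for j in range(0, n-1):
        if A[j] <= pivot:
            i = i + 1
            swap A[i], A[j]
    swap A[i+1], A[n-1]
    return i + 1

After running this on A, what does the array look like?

[7,8,4,10,20,14,11,13,12,19]

pivot = A[9] = 10; i = -1
j=0: A[0]=7 ≤ 10 → i=0, swap A[0],A[0] (no change) → [7,13,12,19,20,14,11,8,4,10]
j=1: A[1]=13 > 10 → no swap
j=2: A[2]=12 > 10 → no swap
j=3: A[3]=19 > 10 → no swap
j=4: A[4]=20 > 10 → no swap
j=5: A[5]=14 > 10 → no swap
j=6: A[6]=11 > 10 → no swap
j=7: A[7]=8 ≤ 10 → i=1, swap A[1],A[7] → [7,8,12,19,20,14,11,13,4,10]
j=8: A[8]=4 ≤ 10 → i=2, swap A[2],A[8] → [7,8,4,19,20,14,11,13,12,10]
final swap A[3],A[9] → [7,8,4,10,20,14,11,13,12,19]; return 3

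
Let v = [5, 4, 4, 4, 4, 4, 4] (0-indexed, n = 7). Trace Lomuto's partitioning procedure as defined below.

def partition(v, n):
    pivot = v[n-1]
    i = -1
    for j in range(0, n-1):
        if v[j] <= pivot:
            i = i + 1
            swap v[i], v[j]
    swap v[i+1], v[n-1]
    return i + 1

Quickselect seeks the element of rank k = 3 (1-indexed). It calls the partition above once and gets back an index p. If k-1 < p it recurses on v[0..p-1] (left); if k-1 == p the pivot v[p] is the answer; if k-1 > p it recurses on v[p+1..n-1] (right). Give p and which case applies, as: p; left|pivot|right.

5; left

pivot = v[6] = 4; i = -1
j=0: v[0]=5 > 4 → no swap
j=1: v[1]=4 ≤ 4 → i=0, swap v[0],v[1] → [4, 5, 4, 4, 4, 4, 4]
j=2: v[2]=4 ≤ 4 → i=1, swap v[1],v[2] → [4, 4, 5, 4, 4, 4, 4]
j=3: v[3]=4 ≤ 4 → i=2, swap v[2],v[3] → [4, 4, 4, 5, 4, 4, 4]
j=4: v[4]=4 ≤ 4 → i=3, swap v[3],v[4] → [4, 4, 4, 4, 5, 4, 4]
j=5: v[5]=4 ≤ 4 → i=4, swap v[4],v[5] → [4, 4, 4, 4, 4, 5, 4]
final swap v[5],v[6] → [4, 4, 4, 4, 4, 4, 5]; return 5
p = 5; k-1 = 2 < 5 ⇒ left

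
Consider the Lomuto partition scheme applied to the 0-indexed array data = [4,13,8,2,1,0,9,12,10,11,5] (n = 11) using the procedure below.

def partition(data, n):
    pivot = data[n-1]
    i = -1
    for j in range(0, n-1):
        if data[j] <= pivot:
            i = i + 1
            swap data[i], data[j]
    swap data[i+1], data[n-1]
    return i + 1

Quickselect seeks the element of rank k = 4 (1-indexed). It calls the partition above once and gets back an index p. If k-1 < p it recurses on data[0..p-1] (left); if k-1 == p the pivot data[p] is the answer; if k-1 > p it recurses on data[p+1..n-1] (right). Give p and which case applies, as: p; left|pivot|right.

pivot=5, i=-1
j=0: 4≤5, i=0, swap(0,0) ⇒ [4,13,8,2,1,0,9,12,10,11,5]
j=1: 13>5, skip
j=2: 8>5, skip
j=3: 2≤5, i=1, swap(1,3) ⇒ [4,2,8,13,1,0,9,12,10,11,5]
j=4: 1≤5, i=2, swap(2,4) ⇒ [4,2,1,13,8,0,9,12,10,11,5]
j=5: 0≤5, i=3, swap(3,5) ⇒ [4,2,1,0,8,13,9,12,10,11,5]
j=6: 9>5, skip
j=7: 12>5, skip
j=8: 10>5, skip
j=9: 11>5, skip
swap(4,10) ⇒ [4,2,1,0,5,13,9,12,10,11,8]; return 4
p = 4; k-1 = 3 < 4 ⇒ left

4; left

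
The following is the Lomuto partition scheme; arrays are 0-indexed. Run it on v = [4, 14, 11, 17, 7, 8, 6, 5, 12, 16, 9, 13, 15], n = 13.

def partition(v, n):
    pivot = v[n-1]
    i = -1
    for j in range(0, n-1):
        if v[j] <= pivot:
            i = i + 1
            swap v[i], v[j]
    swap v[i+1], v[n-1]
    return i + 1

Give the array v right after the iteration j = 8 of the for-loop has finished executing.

[4, 14, 11, 7, 8, 6, 5, 12, 17, 16, 9, 13, 15]

pivot=15, i=-1
j=0: 4≤15, i=0, swap(0,0) ⇒ [4, 14, 11, 17, 7, 8, 6, 5, 12, 16, 9, 13, 15]
j=1: 14≤15, i=1, swap(1,1) ⇒ [4, 14, 11, 17, 7, 8, 6, 5, 12, 16, 9, 13, 15]
j=2: 11≤15, i=2, swap(2,2) ⇒ [4, 14, 11, 17, 7, 8, 6, 5, 12, 16, 9, 13, 15]
j=3: 17>15, skip
j=4: 7≤15, i=3, swap(3,4) ⇒ [4, 14, 11, 7, 17, 8, 6, 5, 12, 16, 9, 13, 15]
j=5: 8≤15, i=4, swap(4,5) ⇒ [4, 14, 11, 7, 8, 17, 6, 5, 12, 16, 9, 13, 15]
j=6: 6≤15, i=5, swap(5,6) ⇒ [4, 14, 11, 7, 8, 6, 17, 5, 12, 16, 9, 13, 15]
j=7: 5≤15, i=6, swap(6,7) ⇒ [4, 14, 11, 7, 8, 6, 5, 17, 12, 16, 9, 13, 15]
j=8: 12≤15, i=7, swap(7,8) ⇒ [4, 14, 11, 7, 8, 6, 5, 12, 17, 16, 9, 13, 15]
(after j=8) v = [4, 14, 11, 7, 8, 6, 5, 12, 17, 16, 9, 13, 15]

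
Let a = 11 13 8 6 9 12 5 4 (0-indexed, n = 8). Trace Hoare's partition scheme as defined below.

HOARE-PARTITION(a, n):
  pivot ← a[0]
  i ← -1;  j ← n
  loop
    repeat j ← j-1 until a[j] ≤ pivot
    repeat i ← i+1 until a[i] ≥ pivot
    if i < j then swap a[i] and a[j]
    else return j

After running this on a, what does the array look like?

4 5 8 6 9 12 13 11

pivot = a[0] = 11; i = -1, j = 8
j→7 (a[7]=4≤11), i→0 (a[0]=11≥11); i<j, swap → 4 13 8 6 9 12 5 11
j→6 (a[6]=5≤11), i→1 (a[1]=13≥11); i<j, swap → 4 5 8 6 9 12 13 11
j→4, i→5; i≥j, return j=4. a = 4 5 8 6 9 12 13 11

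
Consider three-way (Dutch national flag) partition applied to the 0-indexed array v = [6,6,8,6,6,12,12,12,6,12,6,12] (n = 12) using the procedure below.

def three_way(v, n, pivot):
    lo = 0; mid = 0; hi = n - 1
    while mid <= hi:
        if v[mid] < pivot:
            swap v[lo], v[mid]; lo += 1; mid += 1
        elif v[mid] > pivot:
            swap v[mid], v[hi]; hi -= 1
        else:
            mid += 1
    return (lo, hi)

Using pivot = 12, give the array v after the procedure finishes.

[6,6,8,6,6,6,6,12,12,12,12,12]

pivot = 12; lo=0, mid=0, hi=11
v[mid]=6<12: swap v[0],v[0]; lo=1,mid=1 → [6,6,8,6,6,12,12,12,6,12,6,12]
v[mid]=6<12: swap v[1],v[1]; lo=2,mid=2 → [6,6,8,6,6,12,12,12,6,12,6,12]
v[mid]=8<12: swap v[2],v[2]; lo=3,mid=3 → [6,6,8,6,6,12,12,12,6,12,6,12]
v[mid]=6<12: swap v[3],v[3]; lo=4,mid=4 → [6,6,8,6,6,12,12,12,6,12,6,12]
v[mid]=6<12: swap v[4],v[4]; lo=5,mid=5 → [6,6,8,6,6,12,12,12,6,12,6,12]
v[mid]=12=12: mid=6
v[mid]=12=12: mid=7
v[mid]=12=12: mid=8
v[mid]=6<12: swap v[5],v[8]; lo=6,mid=9 → [6,6,8,6,6,6,12,12,12,12,6,12]
v[mid]=12=12: mid=10
v[mid]=6<12: swap v[6],v[10]; lo=7,mid=11 → [6,6,8,6,6,6,6,12,12,12,12,12]
v[mid]=12=12: mid=12
end: lo=7, hi=11; v = [6,6,8,6,6,6,6,12,12,12,12,12]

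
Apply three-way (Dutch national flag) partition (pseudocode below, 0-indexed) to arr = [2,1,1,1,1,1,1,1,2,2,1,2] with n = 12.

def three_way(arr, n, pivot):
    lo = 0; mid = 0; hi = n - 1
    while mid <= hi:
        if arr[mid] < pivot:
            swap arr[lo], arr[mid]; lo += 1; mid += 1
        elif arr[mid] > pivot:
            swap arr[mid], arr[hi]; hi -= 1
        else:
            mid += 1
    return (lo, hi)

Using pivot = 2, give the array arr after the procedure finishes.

pivot = 2; lo=0, mid=0, hi=11
arr[mid]=2=2: mid=1
arr[mid]=1<2: swap arr[0],arr[1]; lo=1,mid=2 → [1,2,1,1,1,1,1,1,2,2,1,2]
arr[mid]=1<2: swap arr[1],arr[2]; lo=2,mid=3 → [1,1,2,1,1,1,1,1,2,2,1,2]
arr[mid]=1<2: swap arr[2],arr[3]; lo=3,mid=4 → [1,1,1,2,1,1,1,1,2,2,1,2]
arr[mid]=1<2: swap arr[3],arr[4]; lo=4,mid=5 → [1,1,1,1,2,1,1,1,2,2,1,2]
arr[mid]=1<2: swap arr[4],arr[5]; lo=5,mid=6 → [1,1,1,1,1,2,1,1,2,2,1,2]
arr[mid]=1<2: swap arr[5],arr[6]; lo=6,mid=7 → [1,1,1,1,1,1,2,1,2,2,1,2]
arr[mid]=1<2: swap arr[6],arr[7]; lo=7,mid=8 → [1,1,1,1,1,1,1,2,2,2,1,2]
arr[mid]=2=2: mid=9
arr[mid]=2=2: mid=10
arr[mid]=1<2: swap arr[7],arr[10]; lo=8,mid=11 → [1,1,1,1,1,1,1,1,2,2,2,2]
arr[mid]=2=2: mid=12
end: lo=8, hi=11; arr = [1,1,1,1,1,1,1,1,2,2,2,2]

[1,1,1,1,1,1,1,1,2,2,2,2]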